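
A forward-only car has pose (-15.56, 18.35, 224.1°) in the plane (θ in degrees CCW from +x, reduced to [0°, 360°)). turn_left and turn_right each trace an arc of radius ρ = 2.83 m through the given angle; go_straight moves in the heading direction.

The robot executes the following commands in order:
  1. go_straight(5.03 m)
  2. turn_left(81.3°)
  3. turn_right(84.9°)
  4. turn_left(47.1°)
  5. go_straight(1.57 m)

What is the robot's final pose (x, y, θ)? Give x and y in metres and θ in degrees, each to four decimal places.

(-21.0338, 3.7845, 267.6000°)

set_pose: (x, y, θ) = (-15.5600, 18.3500, 224.1000°), ρ = 2.83
go_straight(5.03): x += 5.03·cos θ, y += 5.03·sin θ → (-19.1722, 14.8496, 224.1000°)
turn_left(81.3°): centre at ρ to the left, rotate +81.3° → (-19.5096, 11.1779, 305.4000°)
turn_right(84.9°): centre at ρ to the right, rotate −84.9° → (-19.9784, 7.3866, 220.5000°)
turn_left(47.1°): centre at ρ to the left, rotate +47.1° → (-20.9680, 5.3531, 267.6000°)
go_straight(1.57): x += 1.57·cos θ, y += 1.57·sin θ → (-21.0338, 3.7845, 267.6000°)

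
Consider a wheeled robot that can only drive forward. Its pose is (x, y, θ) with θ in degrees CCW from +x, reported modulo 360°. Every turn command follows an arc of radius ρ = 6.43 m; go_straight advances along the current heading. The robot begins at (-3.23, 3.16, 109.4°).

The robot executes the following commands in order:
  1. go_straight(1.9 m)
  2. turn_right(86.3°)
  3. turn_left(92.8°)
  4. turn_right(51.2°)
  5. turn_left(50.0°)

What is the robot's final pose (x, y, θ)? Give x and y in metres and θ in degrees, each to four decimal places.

set_pose: (x, y, θ) = (-3.2300, 3.1600, 109.4000°), ρ = 6.43
go_straight(1.9): x += 1.9·cos θ, y += 1.9·sin θ → (-3.8611, 4.9521, 109.4000°)
turn_right(86.3°): centre at ρ to the right, rotate −86.3° → (-0.3189, 13.0024, 23.1000°)
turn_left(92.8°): centre at ρ to the left, rotate +92.8° → (2.9425, 21.7255, 115.9000°)
turn_right(51.2°): centre at ρ to the right, rotate −51.2° → (2.9134, 27.2820, 64.7000°)
turn_left(50.0°): centre at ρ to the left, rotate +50.0° → (2.9419, 32.7168, 114.7000°)

(2.9419, 32.7168, 114.7000°)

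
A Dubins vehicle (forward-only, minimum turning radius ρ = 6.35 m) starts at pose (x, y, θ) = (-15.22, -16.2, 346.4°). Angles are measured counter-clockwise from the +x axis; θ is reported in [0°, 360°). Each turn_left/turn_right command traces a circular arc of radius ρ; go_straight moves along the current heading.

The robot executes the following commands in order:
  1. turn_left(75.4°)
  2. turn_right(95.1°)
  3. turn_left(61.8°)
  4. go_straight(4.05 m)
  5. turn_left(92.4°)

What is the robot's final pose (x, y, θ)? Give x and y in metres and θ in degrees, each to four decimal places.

(13.4462, -0.2212, 120.9000°)

set_pose: (x, y, θ) = (-15.2200, -16.2000, 346.4000°), ρ = 6.35
turn_left(75.4°): centre at ρ to the left, rotate +75.4° → (-8.1306, -13.0287, 421.8000° ≡ 61.8000°)
turn_right(95.1°): centre at ρ to the right, rotate −95.1° → (0.9520, -10.7221, -33.3000° ≡ 326.7000°)
turn_left(61.8°): centre at ρ to the left, rotate +61.8° → (7.4683, -10.9952, 388.5000° ≡ 28.5000°)
go_straight(4.05): x += 4.05·cos θ, y += 4.05·sin θ → (11.0275, -9.0627, 28.5000°)
turn_left(92.4°): centre at ρ to the left, rotate +92.4° → (13.4462, -0.2212, 120.9000°)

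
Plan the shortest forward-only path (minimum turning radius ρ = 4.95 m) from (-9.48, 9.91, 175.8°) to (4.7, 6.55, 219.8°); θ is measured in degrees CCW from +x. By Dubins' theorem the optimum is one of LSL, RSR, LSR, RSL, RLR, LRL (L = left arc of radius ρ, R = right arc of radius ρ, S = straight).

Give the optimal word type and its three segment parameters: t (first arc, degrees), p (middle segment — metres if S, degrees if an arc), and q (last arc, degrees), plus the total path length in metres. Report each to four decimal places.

Let ψ = atan2(Δy, Δx) = atan2(-3.36, 14.18) = -13.3306° be the start→goal bearing.
Normalize: d = |goal − start| / ρ = 14.572646/4.95 = 2.943969, α = (θ_start − ψ) mod 360° = 189.1306° = 3.300951 rad, β = (θ_goal − ψ) mod 360° = 233.1306° = 4.068896 rad.
Common terms: sin α = -0.158685, cos α = -0.987329, sin β = -0.800005, cos β = -0.599993, cos(α−β) = 0.719340, d² = 8.666952. Work in radians in the unit-radius frame; every candidate has L = ρ·(t + p + q).
LSL: p² = 2 + d² − 2cos(α−β) + 2d(sin α − sin β) = 13.004325; p = √p² = 3.606151; φ = atan2(cos β − cos α, d + sin α − sin β) = 0.107617 rad; t = (φ − α) mod 2π = 3.089851 rad, q = (β − φ) mod 2π = 3.961279 rad → L = 4.95·(3.089851 + 3.606151 + 3.961279) = 4.95·10.657281 = 52.753542 m
RSR: p² = 2 + d² − 2cos(α−β) + 2d(sin β − sin α) = 5.452221; p = √p² = 2.334999; φ = atan2(cos α − cos β, d − sin α + sin β) = -0.166653 rad; t = (α − φ) mod 2π = 3.467604 rad, q = (φ − β) mod 2π = 2.047636 rad → L = 4.95·(3.467604 + 2.334999 + 2.047636) = 4.95·7.850239 = 38.858685 m
LSR: p² = d² − 2 + 2cos(α−β) + 2d(sin α + sin β) = 2.460926; p = √p² = 1.568734; φ = atan2(−cos α − cos β, d + sin α + sin β) − atan2(−2, p) = 1.580125 rad; t = (φ − α) mod 2π = 4.562359 rad, q = (φ − β) mod 2π = 3.794414 rad → L = 4.95·(4.562359 + 1.568734 + 3.794414) = 4.95·9.925507 = 49.131261 m
RSL: p² = d² − 2 + 2cos(α−β) − 2d(sin α + sin β) = 13.750338; p = √p² = 3.708145; φ = atan2(cos α + cos β, d − sin α − sin β) − atan2(2, p) = -0.880926 rad; t = (α − φ) mod 2π = 4.181877 rad, q = (β − φ) mod 2π = 4.949822 rad → L = 4.95·(4.181877 + 3.708145 + 4.949822) = 4.95·12.839844 = 63.557226 m
RLR: c = (6 − d² + 2cos(α−β) + 2d(sin α − sin β))/8 = 0.318472; p = 2π − arccos c = 5.036507 rad; φ = atan2(cos α − cos β, d − sin α + sin β) = -0.166653 rad; t = (α − φ + p/2) mod 2π = 5.985857 rad, q = (α − β − t + p) mod 2π = 4.565890 rad → L = 4.95·(5.985857 + 5.036507 + 4.565890) = 4.95·15.588254 = 77.161855 m
LRL: c = (6 − d² + 2cos(α−β) − 2d(sin α − sin β))/8 = -0.625541; p = 2π − arccos c = 4.036565 rad; φ = atan2(cos β − cos α, d + sin α − sin β) = 0.107617 rad; t = (φ − α + p/2) mod 2π = 5.108134 rad, q = (β − α − t + p) mod 2π = 5.979561 rad → L = 4.95·(5.108134 + 4.036565 + 5.979561) = 4.95·15.124260 = 74.865085 m
Shortest: RSR with L = 38.858685 m ≈ 38.8587 m
Convert RSR to answer units (arcs ×180/π): t = 3.467604·180/π = 198.6791°, p = ρ·p = 4.95·2.334999 = 11.5582 m, q = 2.047636·180/π = 117.3209°, L = 38.8587 m.

RSR: t = 198.6791°, p = 11.5582 m, q = 117.3209°, L = 38.8587 m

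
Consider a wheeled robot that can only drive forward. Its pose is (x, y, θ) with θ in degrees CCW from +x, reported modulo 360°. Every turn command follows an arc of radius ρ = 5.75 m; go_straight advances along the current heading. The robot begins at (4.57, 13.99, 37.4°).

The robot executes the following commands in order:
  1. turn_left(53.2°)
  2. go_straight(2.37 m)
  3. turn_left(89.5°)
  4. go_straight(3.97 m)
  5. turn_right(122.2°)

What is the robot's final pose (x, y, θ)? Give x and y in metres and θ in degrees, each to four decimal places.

(-7.8082, 35.4763, 57.9000°)

set_pose: (x, y, θ) = (4.5700, 13.9900, 37.4000°), ρ = 5.75
turn_left(53.2°): centre at ρ to the left, rotate +53.2° → (6.8273, 18.6181, 90.6000°)
go_straight(2.37): x += 2.37·cos θ, y += 2.37·sin θ → (6.8025, 20.9880, 90.6000°)
turn_left(89.5°): centre at ρ to the left, rotate +89.5° → (1.0427, 26.6777, 180.1000°)
go_straight(3.97): x += 3.97·cos θ, y += 3.97·sin θ → (-2.9273, 26.6708, 180.1000°)
turn_right(122.2°): centre at ρ to the right, rotate −122.2° → (-7.8082, 35.4763, 57.9000°)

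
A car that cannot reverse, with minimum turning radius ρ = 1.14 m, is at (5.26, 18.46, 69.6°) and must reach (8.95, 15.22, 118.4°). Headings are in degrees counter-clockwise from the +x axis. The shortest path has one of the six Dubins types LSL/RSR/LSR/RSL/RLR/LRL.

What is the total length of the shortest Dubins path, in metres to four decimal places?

10.4846 m

Let ψ = atan2(Δy, Δx) = atan2(-3.24, 3.69) = -41.2847° be the start→goal bearing.
Normalize: d = |goal − start| / ρ = 4.910570/1.14 = 4.307518, α = (θ_start − ψ) mod 360° = 110.8847° = 1.935303 rad, β = (θ_goal − ψ) mod 360° = 159.6847° = 2.787024 rad.
Common terms: sin α = 0.934300, cos α = -0.356489, sin β = 0.347186, cos β = -0.937796, cos(α−β) = 0.658689, d² = 18.554709. Work in radians in the unit-radius frame; every candidate has L = ρ·(t + p + q).
LSL: p² = 2 + d² − 2cos(α−β) + 2d(sin α − sin β) = 24.295336; p = √p² = 4.929030; φ = atan2(cos β − cos α, d + sin α − sin β) = -0.118211 rad; t = (φ − α) mod 2π = 4.229671 rad, q = (β − φ) mod 2π = 2.905235 rad → L = 1.14·(4.229671 + 4.929030 + 2.905235) = 1.14·12.063936 = 13.752887 m
RSR: p² = 2 + d² − 2cos(α−β) + 2d(sin β − sin α) = 14.179325; p = √p² = 3.765544; φ = atan2(cos α − cos β, d − sin α + sin β) = 0.154995 rad; t = (α − φ) mod 2π = 1.780308 rad, q = (φ − β) mod 2π = 3.651157 rad → L = 1.14·(1.780308 + 3.765544 + 3.651157) = 1.14·9.197009 = 10.484590 m
LSR: p² = d² − 2 + 2cos(α−β) + 2d(sin α + sin β) = 28.912132; p = √p² = 5.377000; φ = atan2(−cos α − cos β, d + sin α + sin β) − atan2(−2, p) = 0.583664 rad; t = (φ − α) mod 2π = 4.931546 rad, q = (φ − β) mod 2π = 4.079825 rad → L = 1.14·(4.931546 + 5.377000 + 4.079825) = 1.14·14.388371 = 16.402743 m
RSL: p² = d² − 2 + 2cos(α−β) − 2d(sin α + sin β) = 6.832045; p = √p² = 2.613818; φ = atan2(cos α + cos β, d − sin α − sin β) − atan2(2, p) = -1.057305 rad; t = (α − φ) mod 2π = 2.992609 rad, q = (β − φ) mod 2π = 3.844329 rad → L = 1.14·(2.992609 + 2.613818 + 3.844329) = 1.14·9.450756 = 10.773862 m
RLR: c = (6 − d² + 2cos(α−β) + 2d(sin α − sin β))/8 = -0.772416; p = 2π − arccos c = 3.829753 rad; φ = atan2(cos α − cos β, d − sin α + sin β) = 0.154995 rad; t = (α − φ + p/2) mod 2π = 3.695185 rad, q = (α − β − t + p) mod 2π = 5.566033 rad → L = 1.14·(3.695185 + 3.829753 + 5.566033) = 1.14·13.090971 = 14.923707 m
LRL: c = (6 − d² + 2cos(α−β) − 2d(sin α − sin β))/8 = -2.036917, |c| > 1 → infeasible
Shortest: RSR with L = 10.484590 m ≈ 10.4846 m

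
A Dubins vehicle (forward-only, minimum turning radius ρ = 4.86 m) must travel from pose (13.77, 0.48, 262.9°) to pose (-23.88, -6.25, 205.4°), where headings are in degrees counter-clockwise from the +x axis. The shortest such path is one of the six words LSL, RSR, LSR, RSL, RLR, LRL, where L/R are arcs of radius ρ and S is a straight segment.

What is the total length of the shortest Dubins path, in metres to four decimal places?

Let ψ = atan2(Δy, Δx) = atan2(-6.73, -37.65) = -169.8653° be the start→goal bearing.
Normalize: d = |goal − start| / ρ = 38.246770/4.86 = 7.869706, α = (θ_start − ψ) mod 360° = 72.7653° = 1.269994 rad, β = (θ_goal − ψ) mod 360° = 15.2653° = 0.266430 rad.
Common terms: sin α = 0.955099, cos α = 0.296286, sin β = 0.263289, cos β = 0.964717, cos(α−β) = 0.537300, d² = 61.932268. Work in radians in the unit-radius frame; every candidate has L = ρ·(t + p + q).
LSL: p² = 2 + d² − 2cos(α−β) + 2d(sin α − sin β) = 73.746351; p = √p² = 8.587570; φ = atan2(cos β − cos α, d + sin α − sin β) = 0.077916 rad; t = (φ − α) mod 2π = 5.091107 rad, q = (β − φ) mod 2π = 0.188514 rad → L = 4.86·(5.091107 + 8.587570 + 0.188514) = 4.86·13.867191 = 67.394546 m
RSR: p² = 2 + d² − 2cos(α−β) + 2d(sin β − sin α) = 51.968986; p = √p² = 7.208952; φ = atan2(cos α − cos β, d − sin α + sin β) = -0.092856 rad; t = (α − φ) mod 2π = 1.362850 rad, q = (φ − β) mod 2π = 5.923899 rad → L = 4.86·(1.362850 + 7.208952 + 5.923899) = 4.86·14.495701 = 70.449109 m
LSR: p² = d² − 2 + 2cos(α−β) + 2d(sin α + sin β) = 80.183584; p = √p² = 8.954529; φ = atan2(−cos α − cos β, d + sin α + sin β) − atan2(−2, p) = 0.081871 rad; t = (φ − α) mod 2π = 5.095062 rad, q = (φ − β) mod 2π = 6.098626 rad → L = 4.86·(5.095062 + 8.954529 + 6.098626) = 4.86·20.148217 = 97.920334 m
RSL: p² = d² − 2 + 2cos(α−β) − 2d(sin α + sin β) = 41.830151; p = √p² = 6.467623; φ = atan2(cos α + cos β, d − sin α − sin β) − atan2(2, p) = -0.112542 rad; t = (α − φ) mod 2π = 1.382537 rad, q = (β − φ) mod 2π = 0.378972 rad → L = 4.86·(1.382537 + 6.467623 + 0.378972) = 4.86·8.229132 = 39.993582 m
RLR: c = (6 − d² + 2cos(α−β) + 2d(sin α − sin β))/8 = -5.496123, |c| > 1 → infeasible
LRL: c = (6 − d² + 2cos(α−β) − 2d(sin α − sin β))/8 = -8.218294, |c| > 1 → infeasible
Shortest: RSL with L = 39.993582 m ≈ 39.9936 m

39.9936 m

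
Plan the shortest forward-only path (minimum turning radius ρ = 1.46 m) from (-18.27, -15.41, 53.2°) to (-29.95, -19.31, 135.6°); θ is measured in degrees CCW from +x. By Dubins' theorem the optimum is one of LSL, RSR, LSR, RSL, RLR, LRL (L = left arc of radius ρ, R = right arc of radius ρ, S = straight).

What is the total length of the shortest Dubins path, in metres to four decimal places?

16.0742 m

Let ψ = atan2(Δy, Δx) = atan2(-3.90, -11.68) = -161.5356° be the start→goal bearing.
Normalize: d = |goal − start| / ρ = 12.313911/1.46 = 8.434186, α = (θ_start − ψ) mod 360° = 214.7356° = 3.747844 rad, β = (θ_goal − ψ) mod 360° = 297.1356° = 5.185995 rad.
Common terms: sin α = -0.569791, cos α = -0.821790, sin β = -0.889929, cos β = 0.456098, cos(α−β) = 0.132256, d² = 71.135485. Work in radians in the unit-radius frame; every candidate has L = ρ·(t + p + q).
LSL: p² = 2 + d² − 2cos(α−β) + 2d(sin α − sin β) = 78.271193; p = √p² = 8.847101; φ = atan2(cos β − cos α, d + sin α − sin β) = 0.144948 rad; t = (φ − α) mod 2π = 2.680290 rad, q = (β − φ) mod 2π = 5.041046 rad → L = 1.46·(2.680290 + 8.847101 + 5.041046) = 1.46·16.568437 = 24.189919 m
RSR: p² = 2 + d² − 2cos(α−β) + 2d(sin β − sin α) = 67.470752; p = √p² = 8.214058; φ = atan2(cos α − cos β, d − sin α + sin β) = -0.156208 rad; t = (α − φ) mod 2π = 3.904051 rad, q = (φ − β) mod 2π = 0.940983 rad → L = 1.46·(3.904051 + 8.214058 + 0.940983) = 1.46·13.059092 = 19.066275 m
LSR: p² = d² − 2 + 2cos(α−β) + 2d(sin α + sin β) = 44.776900; p = √p² = 6.691554; φ = atan2(−cos α − cos β, d + sin α + sin β) − atan2(−2, p) = 0.342818 rad; t = (φ − α) mod 2π = 2.878159 rad, q = (φ − β) mod 2π = 1.440008 rad → L = 1.46·(2.878159 + 6.691554 + 1.440008) = 1.46·11.009722 = 16.074194 m
RSL: p² = d² − 2 + 2cos(α−β) − 2d(sin α + sin β) = 94.023096; p = √p² = 9.696551; φ = atan2(cos α + cos β, d − sin α − sin β) − atan2(2, p) = -0.240351 rad; t = (α − φ) mod 2π = 3.988195 rad, q = (β − φ) mod 2π = 5.426346 rad → L = 1.46·(3.988195 + 9.696551 + 5.426346) = 1.46·19.111091 = 27.902193 m
RLR: c = (6 − d² + 2cos(α−β) + 2d(sin α − sin β))/8 = -7.433844, |c| > 1 → infeasible
LRL: c = (6 − d² + 2cos(α−β) − 2d(sin α − sin β))/8 = -8.783899, |c| > 1 → infeasible
Shortest: LSR with L = 16.074194 m ≈ 16.0742 m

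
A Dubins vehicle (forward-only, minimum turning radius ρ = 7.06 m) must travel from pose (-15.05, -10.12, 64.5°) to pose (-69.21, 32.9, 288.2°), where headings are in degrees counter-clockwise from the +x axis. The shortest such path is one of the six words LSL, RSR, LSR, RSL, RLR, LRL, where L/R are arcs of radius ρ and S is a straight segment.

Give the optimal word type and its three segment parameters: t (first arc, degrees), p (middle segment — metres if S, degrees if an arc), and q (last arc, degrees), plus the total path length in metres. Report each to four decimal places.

LSL: t = 69.7399°, p = 58.8836 m, q = 153.9601°, L = 86.4479 m

Let ψ = atan2(Δy, Δx) = atan2(43.02, -54.16) = 141.5394° be the start→goal bearing.
Normalize: d = |goal − start| / ρ = 69.166654/7.06 = 9.796976, α = (θ_start − ψ) mod 360° = 282.9606° = 4.938594 rad, β = (θ_goal − ψ) mod 360° = 146.6606° = 2.559710 rad.
Common terms: sin α = -0.974525, cos α = 0.224281, sin β = 0.549598, cos β = -0.835429, cos(α−β) = -0.722967, d² = 95.980748. Work in radians in the unit-radius frame; every candidate has L = ρ·(t + p + q).
LSL: p² = 2 + d² − 2cos(α−β) + 2d(sin α − sin β) = 69.563100; p = √p² = 8.340450; φ = atan2(cos β − cos α, d + sin α − sin β) = -0.127401 rad; t = (φ − α) mod 2π = 1.217191 rad, q = (β − φ) mod 2π = 2.687111 rad → L = 7.06·(1.217191 + 8.340450 + 2.687111) = 7.06·12.244751 = 86.447943 m
RSR: p² = 2 + d² − 2cos(α−β) + 2d(sin β − sin α) = 129.290264; p = √p² = 11.370588; φ = atan2(cos α − cos β, d − sin α + sin β) = 0.093333 rad; t = (α − φ) mod 2π = 4.845261 rad, q = (φ − β) mod 2π = 3.816808 rad → L = 7.06·(4.845261 + 11.370588 + 3.816808) = 7.06·20.032657 = 141.430557 m
LSR: p² = d² − 2 + 2cos(α−β) + 2d(sin α + sin β) = 84.208817; p = √p² = 9.176536; φ = atan2(−cos α − cos β, d + sin α + sin β) − atan2(−2, p) = 0.279709 rad; t = (φ − α) mod 2π = 1.624300 rad, q = (φ − β) mod 2π = 4.003184 rad → L = 7.06·(1.624300 + 9.176536 + 4.003184) = 7.06·14.804021 = 104.516388 m
RSL: p² = d² − 2 + 2cos(α−β) − 2d(sin α + sin β) = 100.860810; p = √p² = 10.042948; φ = atan2(cos α + cos β, d − sin α − sin β) − atan2(2, p) = -0.256290 rad; t = (α − φ) mod 2π = 5.194884 rad, q = (β − φ) mod 2π = 2.816000 rad → L = 7.06·(5.194884 + 10.042948 + 2.816000) = 7.06·18.053832 = 127.460055 m
RLR: c = (6 − d² + 2cos(α−β) + 2d(sin α − sin β))/8 = -15.161283, |c| > 1 → infeasible
LRL: c = (6 − d² + 2cos(α−β) − 2d(sin α − sin β))/8 = -7.695388, |c| > 1 → infeasible
Shortest: LSL with L = 86.447943 m ≈ 86.4479 m
Convert LSL to answer units (arcs ×180/π): t = 1.217191·180/π = 69.7399°, p = ρ·p = 7.06·8.340450 = 58.8836 m, q = 2.687111·180/π = 153.9601°, L = 86.4479 m.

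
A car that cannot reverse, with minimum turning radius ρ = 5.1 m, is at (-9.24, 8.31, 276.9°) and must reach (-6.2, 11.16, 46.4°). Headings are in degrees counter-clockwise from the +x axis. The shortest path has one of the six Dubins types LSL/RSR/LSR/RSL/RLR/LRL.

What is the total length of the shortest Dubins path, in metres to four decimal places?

Let ψ = atan2(Δy, Δx) = atan2(2.85, 3.04) = 43.1524° be the start→goal bearing.
Normalize: d = |goal − start| / ρ = 4.167025/5.1 = 0.817064, α = (θ_start − ψ) mod 360° = 233.7476° = 4.079665 rad, β = (θ_goal − ψ) mod 360° = 3.2476° = 0.056681 rad.
Common terms: sin α = -0.806420, cos α = -0.591343, sin β = 0.056651, cos β = 0.998394, cos(α−β) = -0.636078, d² = 0.667593. Work in radians in the unit-radius frame; every candidate has L = ρ·(t + p + q).
LSL: p² = 2 + d² − 2cos(α−β) + 2d(sin α − sin β) = 2.529381; p = √p² = 1.590403; φ = atan2(cos β − cos α, d + sin α − sin β) = 1.599728 rad; t = (φ − α) mod 2π = 3.803248 rad, q = (β − φ) mod 2π = 4.740138 rad → L = 5.1·(3.803248 + 1.590403 + 4.740138) = 5.1·10.133790 = 51.682327 m
RSR: p² = 2 + d² − 2cos(α−β) + 2d(sin β − sin α) = 5.350118; p = √p² = 2.313032; φ = atan2(cos α − cos β, d − sin α + sin β) = -0.757760 rad; t = (α − φ) mod 2π = 4.837425 rad, q = (φ − β) mod 2π = 5.468744 rad → L = 5.1·(4.837425 + 2.313032 + 5.468744) = 5.1·12.619201 = 64.357927 m
LSR: p² = d² − 2 + 2cos(α−β) + 2d(sin α + sin β) = -3.829781 < 0 → infeasible
RSL: p² = d² − 2 + 2cos(α−β) − 2d(sin α + sin β) = -1.379345 < 0 → infeasible
RLR: c = (6 − d² + 2cos(α−β) + 2d(sin α − sin β))/8 = 0.331235; p = 2π − arccos c = 5.050001 rad; φ = atan2(cos α − cos β, d − sin α + sin β) = -0.757760 rad; t = (α − φ + p/2) mod 2π = 1.079240 rad, q = (α − β − t + p) mod 2π = 1.710560 rad → L = 5.1·(1.079240 + 5.050001 + 1.710560) = 5.1·7.839801 = 39.982987 m
LRL: c = (6 − d² + 2cos(α−β) − 2d(sin α − sin β))/8 = 0.683827; p = 2π − arccos c = 5.465384 rad; φ = atan2(cos β − cos α, d + sin α − sin β) = 1.599728 rad; t = (φ − α + p/2) mod 2π = 0.252755 rad, q = (β − α − t + p) mod 2π = 1.189645 rad → L = 5.1·(0.252755 + 5.465384 + 1.189645) = 5.1·6.907785 = 35.229702 m
Shortest: LRL with L = 35.229702 m ≈ 35.2297 m

35.2297 m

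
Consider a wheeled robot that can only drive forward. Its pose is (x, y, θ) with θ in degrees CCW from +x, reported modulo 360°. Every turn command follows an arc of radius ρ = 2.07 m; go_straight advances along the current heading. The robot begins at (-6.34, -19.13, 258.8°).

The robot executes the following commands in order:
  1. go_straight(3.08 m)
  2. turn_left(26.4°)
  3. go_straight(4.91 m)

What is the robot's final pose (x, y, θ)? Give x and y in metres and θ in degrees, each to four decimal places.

set_pose: (x, y, θ) = (-6.3400, -19.1300, 258.8000°), ρ = 2.07
go_straight(3.08): x += 3.08·cos θ, y += 3.08·sin θ → (-6.9382, -22.1513, 258.8000°)
turn_left(26.4°): centre at ρ to the left, rotate +26.4° → (-6.9052, -23.0961, 285.2000°)
go_straight(4.91): x += 4.91·cos θ, y += 4.91·sin θ → (-5.6179, -27.8344, 285.2000°)

(-5.6179, -27.8344, 285.2000°)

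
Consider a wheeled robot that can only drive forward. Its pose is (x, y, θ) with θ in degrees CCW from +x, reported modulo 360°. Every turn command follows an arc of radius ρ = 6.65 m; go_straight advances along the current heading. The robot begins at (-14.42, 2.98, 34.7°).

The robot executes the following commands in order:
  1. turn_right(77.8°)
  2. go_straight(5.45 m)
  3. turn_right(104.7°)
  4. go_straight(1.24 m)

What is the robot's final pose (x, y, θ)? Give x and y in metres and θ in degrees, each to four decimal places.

set_pose: (x, y, θ) = (-14.4200, 2.9800, 34.7000°), ρ = 6.65
turn_right(77.8°): centre at ρ to the right, rotate −77.8° → (-6.0905, 2.3683, -43.1000° ≡ 316.9000°)
go_straight(5.45): x += 5.45·cos θ, y += 5.45·sin θ → (-2.1111, -1.3555, 316.9000°)
turn_right(104.7°): centre at ρ to the right, rotate −104.7° → (-3.1113, -11.8383, 212.2000°)
go_straight(1.24): x += 1.24·cos θ, y += 1.24·sin θ → (-4.1606, -12.4991, 212.2000°)

(-4.1606, -12.4991, 212.2000°)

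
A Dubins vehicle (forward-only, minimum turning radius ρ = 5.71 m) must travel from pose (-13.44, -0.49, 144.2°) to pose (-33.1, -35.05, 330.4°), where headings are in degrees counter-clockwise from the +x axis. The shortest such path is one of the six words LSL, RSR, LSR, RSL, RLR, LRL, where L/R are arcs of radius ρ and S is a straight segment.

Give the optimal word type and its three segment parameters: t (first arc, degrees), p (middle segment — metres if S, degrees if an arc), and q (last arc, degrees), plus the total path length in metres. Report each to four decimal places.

Let ψ = atan2(Δy, Δx) = atan2(-34.56, -19.66) = -119.6341° be the start→goal bearing.
Normalize: d = |goal − start| / ρ = 39.760649/5.71 = 6.963336, α = (θ_start − ψ) mod 360° = 263.8341° = 4.604773 rad, β = (θ_goal − ψ) mod 360° = 90.0341° = 1.571391 rad.
Common terms: sin α = -0.994215, cos α = -0.107408, sin β = 1.000000, cos β = -0.000595, cos(α−β) = -0.994151, d² = 48.488049. Work in radians in the unit-radius frame; every candidate has L = ρ·(t + p + q).
LSL: p² = 2 + d² − 2cos(α−β) + 2d(sin α − sin β) = 24.703575; p = √p² = 4.970269; φ = atan2(cos β − cos α, d + sin α − sin β) = 0.021492 rad; t = (φ − α) mod 2π = 1.699904 rad, q = (β − φ) mod 2π = 1.549899 rad → L = 5.71·(1.699904 + 4.970269 + 1.549899) = 5.71·8.220072 = 46.936612 m
RSR: p² = 2 + d² − 2cos(α−β) + 2d(sin β − sin α) = 80.249127; p = √p² = 8.958188; φ = atan2(cos α − cos β, d − sin α + sin β) = -0.011924 rad; t = (α − φ) mod 2π = 4.616697 rad, q = (φ − β) mod 2π = 4.699871 rad → L = 5.71·(4.616697 + 8.958188 + 4.699871) = 5.71·18.274755 = 104.348852 m
LSR: p² = d² − 2 + 2cos(α−β) + 2d(sin α + sin β) = 44.580310; p = √p² = 6.676849; φ = atan2(−cos α − cos β, d + sin α + sin β) − atan2(−2, p) = 0.306533 rad; t = (φ − α) mod 2π = 1.984945 rad, q = (φ − β) mod 2π = 5.018328 rad → L = 5.71·(1.984945 + 6.676849 + 5.018328) = 5.71·13.680122 = 78.113495 m
RSL: p² = d² − 2 + 2cos(α−β) − 2d(sin α + sin β) = 44.419184; p = √p² = 6.664772; φ = atan2(cos α + cos β, d − sin α − sin β) − atan2(2, p) = -0.307057 rad; t = (α − φ) mod 2π = 4.911830 rad, q = (β − φ) mod 2π = 1.878448 rad → L = 5.71·(4.911830 + 6.664772 + 1.878448) = 5.71·13.455050 = 76.828333 m
RLR: c = (6 − d² + 2cos(α−β) + 2d(sin α − sin β))/8 = -9.031141, |c| > 1 → infeasible
LRL: c = (6 − d² + 2cos(α−β) − 2d(sin α − sin β))/8 = -2.087947, |c| > 1 → infeasible
Shortest: LSL with L = 46.936612 m ≈ 46.9366 m
Convert LSL to answer units (arcs ×180/π): t = 1.699904·180/π = 97.3973°, p = ρ·p = 5.71·4.970269 = 28.3802 m, q = 1.549899·180/π = 88.8027°, L = 46.9366 m.

LSL: t = 97.3973°, p = 28.3802 m, q = 88.8027°, L = 46.9366 m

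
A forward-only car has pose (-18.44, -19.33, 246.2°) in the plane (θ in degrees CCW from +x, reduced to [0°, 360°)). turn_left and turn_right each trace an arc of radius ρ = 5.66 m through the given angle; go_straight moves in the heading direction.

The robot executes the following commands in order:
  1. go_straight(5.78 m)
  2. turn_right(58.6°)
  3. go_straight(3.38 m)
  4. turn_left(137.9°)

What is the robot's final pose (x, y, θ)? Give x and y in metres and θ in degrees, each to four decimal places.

set_pose: (x, y, θ) = (-18.4400, -19.3300, 246.2000°), ρ = 5.66
go_straight(5.78): x += 5.78·cos θ, y += 5.78·sin θ → (-20.7725, -24.6185, 246.2000°)
turn_right(58.6°): centre at ρ to the right, rotate −58.6° → (-25.2026, -27.9447, 187.6000°)
go_straight(3.38): x += 3.38·cos θ, y += 3.38·sin θ → (-28.5529, -28.3917, 187.6000°)
turn_left(137.9°): centre at ρ to the left, rotate +137.9° → (-31.0102, -38.6665, 325.5000°)

(-31.0102, -38.6665, 325.5000°)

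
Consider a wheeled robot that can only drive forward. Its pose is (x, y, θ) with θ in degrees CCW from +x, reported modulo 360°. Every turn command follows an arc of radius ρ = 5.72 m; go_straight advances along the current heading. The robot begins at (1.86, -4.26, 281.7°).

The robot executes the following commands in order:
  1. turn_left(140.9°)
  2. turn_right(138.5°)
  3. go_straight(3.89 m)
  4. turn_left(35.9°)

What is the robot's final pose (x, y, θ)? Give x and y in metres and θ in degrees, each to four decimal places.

(25.9840, -13.7324, 320.0000°)

set_pose: (x, y, θ) = (1.8600, -4.2600, 281.7000°), ρ = 5.72
turn_left(140.9°): centre at ρ to the left, rotate +140.9° → (12.5395, -5.7324, 422.6000° ≡ 62.6000°)
turn_right(138.5°): centre at ρ to the right, rotate −138.5° → (23.1654, -6.9713, -75.9000° ≡ 284.1000°)
go_straight(3.89): x += 3.89·cos θ, y += 3.89·sin θ → (24.1131, -10.7441, 284.1000°)
turn_left(35.9°): centre at ρ to the left, rotate +35.9° → (25.9840, -13.7324, 320.0000°)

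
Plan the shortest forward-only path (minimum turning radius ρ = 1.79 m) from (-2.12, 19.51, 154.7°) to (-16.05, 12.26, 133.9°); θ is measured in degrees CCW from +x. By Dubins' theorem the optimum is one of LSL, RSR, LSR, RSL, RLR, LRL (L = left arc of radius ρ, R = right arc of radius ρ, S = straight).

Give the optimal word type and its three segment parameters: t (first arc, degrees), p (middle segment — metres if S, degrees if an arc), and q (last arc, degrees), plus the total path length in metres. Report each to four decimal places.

LSR: t = 62.0154°, p = 12.1442 m, q = 82.8154°, L = 16.6689 m

Let ψ = atan2(Δy, Δx) = atan2(-7.25, -13.93) = -152.5049° be the start→goal bearing.
Normalize: d = |goal − start| / ρ = 15.703738/1.79 = 8.773038, α = (θ_start − ψ) mod 360° = 307.2049° = 5.361736 rad, β = (θ_goal − ψ) mod 360° = 286.4049° = 4.998708 rad.
Common terms: sin α = -0.796479, cos α = 0.604667, sin β = -0.959290, cos β = 0.282423, cos(α−β) = 0.934826, d² = 76.966200. Work in radians in the unit-radius frame; every candidate has L = ρ·(t + p + q).
LSL: p² = 2 + d² − 2cos(α−β) + 2d(sin α − sin β) = 79.953248; p = √p² = 8.941658; φ = atan2(cos β − cos α, d + sin α − sin β) = -0.036046 rad; t = (φ − α) mod 2π = 0.885403 rad, q = (β − φ) mod 2π = 5.034754 rad → L = 1.79·(0.885403 + 8.941658 + 5.034754) = 1.79·14.861815 = 26.602649 m
RSR: p² = 2 + d² − 2cos(α−β) + 2d(sin β − sin α) = 74.239848; p = √p² = 8.616255; φ = atan2(cos α − cos β, d − sin α + sin β) = 0.037408 rad; t = (α − φ) mod 2π = 5.324328 rad, q = (φ − β) mod 2π = 1.321886 rad → L = 1.79·(5.324328 + 8.616255 + 1.321886) = 1.79·15.262469 = 27.319819 m
LSR: p² = d² − 2 + 2cos(α−β) + 2d(sin α + sin β) = 46.028998; p = √p² = 6.784467; φ = atan2(−cos α − cos β, d + sin α + sin β) − atan2(−2, p) = 0.160923 rad; t = (φ − α) mod 2π = 1.082372 rad, q = (φ − β) mod 2π = 1.445401 rad → L = 1.79·(1.082372 + 6.784467 + 1.445401) = 1.79·9.312240 = 16.668910 m
RSL: p² = d² − 2 + 2cos(α−β) − 2d(sin α + sin β) = 107.642704; p = √p² = 10.375100; φ = atan2(cos α + cos β, d − sin α − sin β) − atan2(2, p) = -0.106378 rad; t = (α − φ) mod 2π = 5.468114 rad, q = (β − φ) mod 2π = 5.105086 rad → L = 1.79·(5.468114 + 10.375100 + 5.105086) = 1.79·20.948301 = 37.497458 m
RLR: c = (6 − d² + 2cos(α−β) + 2d(sin α − sin β))/8 = -8.279981, |c| > 1 → infeasible
LRL: c = (6 − d² + 2cos(α−β) − 2d(sin α − sin β))/8 = -8.994156, |c| > 1 → infeasible
Shortest: LSR with L = 16.668910 m ≈ 16.6689 m
Convert LSR to answer units (arcs ×180/π): t = 1.082372·180/π = 62.0154°, p = ρ·p = 1.79·6.784467 = 12.1442 m, q = 1.445401·180/π = 82.8154°, L = 16.6689 m.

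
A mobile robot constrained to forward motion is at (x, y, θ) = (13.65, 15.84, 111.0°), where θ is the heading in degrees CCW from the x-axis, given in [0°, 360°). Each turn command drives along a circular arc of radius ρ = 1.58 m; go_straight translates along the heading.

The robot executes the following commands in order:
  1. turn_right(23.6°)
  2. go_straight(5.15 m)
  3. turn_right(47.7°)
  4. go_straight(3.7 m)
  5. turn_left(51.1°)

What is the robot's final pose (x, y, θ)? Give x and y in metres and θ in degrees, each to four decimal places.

(17.7668, 26.3677, 90.8000°)

set_pose: (x, y, θ) = (13.6500, 15.8400, 111.0000°), ρ = 1.58
turn_right(23.6°): centre at ρ to the right, rotate −23.6° → (13.5467, 16.4779, 87.4000°)
go_straight(5.15): x += 5.15·cos θ, y += 5.15·sin θ → (13.7803, 21.6226, 87.4000°)
turn_right(47.7°): centre at ρ to the right, rotate −47.7° → (14.3494, 22.7666, 39.7000°)
go_straight(3.7): x += 3.7·cos θ, y += 3.7·sin θ → (17.1962, 25.1300, 39.7000°)
turn_left(51.1°): centre at ρ to the left, rotate +51.1° → (17.7668, 26.3677, 90.8000°)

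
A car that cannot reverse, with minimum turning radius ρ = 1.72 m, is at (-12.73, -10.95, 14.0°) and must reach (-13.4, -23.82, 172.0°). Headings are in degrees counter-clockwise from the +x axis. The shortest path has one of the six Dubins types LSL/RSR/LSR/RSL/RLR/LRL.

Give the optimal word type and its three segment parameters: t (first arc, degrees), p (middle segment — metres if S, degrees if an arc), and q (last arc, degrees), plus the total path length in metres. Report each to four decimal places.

RSR: t = 109.0944°, p = 9.5355 m, q = 92.9056°, L = 15.5995 m

Let ψ = atan2(Δy, Δx) = atan2(-12.87, -0.67) = -92.9801° be the start→goal bearing.
Normalize: d = |goal − start| / ρ = 12.887428/1.72 = 7.492691, α = (θ_start − ψ) mod 360° = 106.9801° = 1.867155 rad, β = (θ_goal − ψ) mod 360° = 264.9801° = 4.624775 rad.
Common terms: sin α = 0.956406, cos α = -0.292039, sin β = -0.996164, cos β = -0.087502, cos(α−β) = -0.927184, d² = 56.140414. Work in radians in the unit-radius frame; every candidate has L = ρ·(t + p + q).
LSL: p² = 2 + d² − 2cos(α−β) + 2d(sin α − sin β) = 89.254798; p = √p² = 9.447476; φ = atan2(cos β − cos α, d + sin α − sin β) = 0.021652 rad; t = (φ − α) mod 2π = 4.437682 rad, q = (β − φ) mod 2π = 4.603123 rad → L = 1.72·(4.437682 + 9.447476 + 4.603123) = 1.72·18.488281 = 31.799844 m
RSR: p² = 2 + d² − 2cos(α−β) + 2d(sin β − sin α) = 30.734765; p = √p² = 5.543894; φ = atan2(cos α − cos β, d − sin α + sin β) = -0.036902 rad; t = (α − φ) mod 2π = 1.904057 rad, q = (φ − β) mod 2π = 1.621508 rad → L = 1.72·(1.904057 + 5.543894 + 1.621508) = 1.72·9.069459 = 15.599470 m
LSR: p² = d² − 2 + 2cos(α−β) + 2d(sin α + sin β) = 51.690258; p = √p² = 7.189594; φ = atan2(−cos α − cos β, d + sin α + sin β) − atan2(−2, p) = 0.322201 rad; t = (φ − α) mod 2π = 4.738232 rad, q = (φ − β) mod 2π = 1.980612 rad → L = 1.72·(4.738232 + 7.189594 + 1.980612) = 1.72·13.908438 = 23.922513 m
RSL: p² = d² − 2 + 2cos(α−β) − 2d(sin α + sin β) = 52.881834; p = √p² = 7.271990; φ = atan2(cos α + cos β, d − sin α − sin β) − atan2(2, p) = -0.318737 rad; t = (α − φ) mod 2π = 2.185892 rad, q = (β − φ) mod 2π = 4.943512 rad → L = 1.72·(2.185892 + 7.271990 + 4.943512) = 1.72·14.401393 = 24.770396 m
RLR: c = (6 − d² + 2cos(α−β) + 2d(sin α − sin β))/8 = -2.841846, |c| > 1 → infeasible
LRL: c = (6 − d² + 2cos(α−β) − 2d(sin α − sin β))/8 = -10.156850, |c| > 1 → infeasible
Shortest: RSR with L = 15.599470 m ≈ 15.5995 m
Convert RSR to answer units (arcs ×180/π): t = 1.904057·180/π = 109.0944°, p = ρ·p = 1.72·5.543894 = 9.5355 m, q = 1.621508·180/π = 92.9056°, L = 15.5995 m.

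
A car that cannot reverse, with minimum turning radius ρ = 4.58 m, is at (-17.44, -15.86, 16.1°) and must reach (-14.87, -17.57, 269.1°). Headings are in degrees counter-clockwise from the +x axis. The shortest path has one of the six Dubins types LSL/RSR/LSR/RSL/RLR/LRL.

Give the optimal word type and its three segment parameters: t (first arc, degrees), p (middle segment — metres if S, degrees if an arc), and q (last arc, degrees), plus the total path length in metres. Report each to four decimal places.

Let ψ = atan2(Δy, Δx) = atan2(-1.71, 2.57) = -33.6386° be the start→goal bearing.
Normalize: d = |goal − start| / ρ = 3.086908/4.58 = 0.673997, α = (θ_start − ψ) mod 360° = 49.7386° = 0.868102 rad, β = (θ_goal − ψ) mod 360° = 302.7386° = 5.283785 rad.
Common terms: sin α = 0.763104, cos α = 0.646276, sin β = -0.841147, cos β = 0.540807, cos(α−β) = -0.292372, d² = 0.454272. Work in radians in the unit-radius frame; every candidate has L = ρ·(t + p + q).
LSL: p² = 2 + d² − 2cos(α−β) + 2d(sin α − sin β) = 5.201537; p = √p² = 2.280688; φ = atan2(cos β − cos α, d + sin α − sin β) = -0.046261 rad; t = (φ − α) mod 2π = 5.368822 rad, q = (β − φ) mod 2π = 5.330046 rad → L = 4.58·(5.368822 + 2.280688 + 5.330046) = 4.58·12.979556 = 59.446367 m
RSR: p² = 2 + d² − 2cos(α−β) + 2d(sin β − sin α) = 0.876495; p = √p² = 0.936213; φ = atan2(cos α − cos β, d − sin α + sin β) = 3.028698 rad; t = (α − φ) mod 2π = 4.122589 rad, q = (φ − β) mod 2π = 4.028098 rad → L = 4.58·(4.122589 + 0.936213 + 4.028098) = 4.58·9.086901 = 41.618004 m
LSR: p² = d² − 2 + 2cos(α−β) + 2d(sin α + sin β) = -2.235672 < 0 → infeasible
RSL: p² = d² − 2 + 2cos(α−β) − 2d(sin α + sin β) = -2.025269 < 0 → infeasible
RLR: c = (6 − d² + 2cos(α−β) + 2d(sin α − sin β))/8 = 0.890438; p = 2π − arccos c = 5.810696 rad; φ = atan2(cos α − cos β, d − sin α + sin β) = 3.028698 rad; t = (α − φ + p/2) mod 2π = 0.744752 rad, q = (α − β − t + p) mod 2π = 0.650261 rad → L = 4.58·(0.744752 + 5.810696 + 0.650261) = 4.58·7.205709 = 33.002147 m
LRL: c = (6 − d² + 2cos(α−β) − 2d(sin α − sin β))/8 = 0.349808; p = 2π − arccos c = 5.069755 rad; φ = atan2(cos β − cos α, d + sin α − sin β) = -0.046261 rad; t = (φ − α + p/2) mod 2π = 1.620514 rad, q = (β − α − t + p) mod 2π = 1.581738 rad → L = 4.58·(1.620514 + 5.069755 + 1.581738) = 4.58·8.272008 = 37.885795 m
Shortest: RLR with L = 33.002147 m ≈ 33.0021 m
Convert RLR to answer units (arcs ×180/π): t = 0.744752·180/π = 42.6712°, p = 5.810696·180/π = 332.9284°, q = 0.650261·180/π = 37.2572°, L = 33.0021 m.

RLR: t = 42.6712°, p = 332.9284°, q = 37.2572°, L = 33.0021 m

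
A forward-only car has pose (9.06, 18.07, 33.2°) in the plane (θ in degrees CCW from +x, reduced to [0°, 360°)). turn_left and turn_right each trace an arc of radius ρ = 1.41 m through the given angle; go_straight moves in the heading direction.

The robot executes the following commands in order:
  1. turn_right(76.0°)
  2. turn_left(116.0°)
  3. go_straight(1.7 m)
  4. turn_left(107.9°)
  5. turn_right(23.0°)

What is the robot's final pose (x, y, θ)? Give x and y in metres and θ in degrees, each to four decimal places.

set_pose: (x, y, θ) = (9.0600, 18.0700, 33.2000°), ρ = 1.41
turn_right(76.0°): centre at ρ to the right, rotate −76.0° → (10.7901, 17.9247, -42.8000° ≡ 317.2000°)
turn_left(116.0°): centre at ρ to the left, rotate +116.0° → (13.0979, 18.5517, 433.2000° ≡ 73.2000°)
go_straight(1.7): x += 1.7·cos θ, y += 1.7·sin θ → (13.5893, 20.1792, 73.2000°)
turn_left(107.9°): centre at ρ to the left, rotate +107.9° → (12.2124, 21.9965, 181.1000°)
turn_right(23.0°): centre at ρ to the right, rotate −23.0° → (11.6594, 22.0980, 158.1000°)

(11.6594, 22.0980, 158.1000°)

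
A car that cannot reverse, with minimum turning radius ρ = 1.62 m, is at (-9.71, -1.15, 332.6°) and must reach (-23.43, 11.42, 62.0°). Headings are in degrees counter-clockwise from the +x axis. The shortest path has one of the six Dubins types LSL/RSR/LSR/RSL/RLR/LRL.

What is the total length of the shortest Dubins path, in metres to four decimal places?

23.9967 m

Let ψ = atan2(Δy, Δx) = atan2(12.57, -13.72) = 137.5047° be the start→goal bearing.
Normalize: d = |goal − start| / ρ = 18.607614/1.62 = 11.486182, α = (θ_start − ψ) mod 360° = 195.0953° = 3.405056 rad, β = (θ_goal − ψ) mod 360° = 284.4953° = 4.965380 rad.
Common terms: sin α = -0.260426, cos α = -0.965494, sin β = -0.968168, cos β = 0.250301, cos(α−β) = 0.010472, d² = 131.932365. Work in radians in the unit-radius frame; every candidate has L = ρ·(t + p + q).
LSL: p² = 2 + d² − 2cos(α−β) + 2d(sin α − sin β) = 150.169941; p = √p² = 12.254385; φ = atan2(cos β − cos α, d + sin α − sin β) = 0.099377 rad; t = (φ − α) mod 2π = 2.977506 rad, q = (β − φ) mod 2π = 4.866003 rad → L = 1.62·(2.977506 + 12.254385 + 4.866003) = 1.62·20.097894 = 32.558589 m
RSR: p² = 2 + d² − 2cos(α−β) + 2d(sin β − sin α) = 117.652903; p = √p² = 10.846792; φ = atan2(cos α − cos β, d − sin α + sin β) = -0.112324 rad; t = (α − φ) mod 2π = 3.517380 rad, q = (φ − β) mod 2π = 1.205481 rad → L = 1.62·(3.517380 + 10.846792 + 1.205481) = 1.62·15.569653 = 25.222838 m
LSR: p² = d² − 2 + 2cos(α−β) + 2d(sin α + sin β) = 101.729609; p = √p² = 10.086110; φ = atan2(−cos α − cos β, d + sin α + sin β) − atan2(−2, p) = 0.265364 rad; t = (φ − α) mod 2π = 3.143494 rad, q = (φ − β) mod 2π = 1.583169 rad → L = 1.62·(3.143494 + 10.086110 + 1.583169) = 1.62·14.812773 = 23.996691 m
RSL: p² = d² − 2 + 2cos(α−β) − 2d(sin α + sin β) = 158.177009; p = √p² = 12.576844; φ = atan2(cos α + cos β, d − sin α − sin β) − atan2(2, p) = -0.213892 rad; t = (α − φ) mod 2π = 3.618947 rad, q = (β − φ) mod 2π = 5.179272 rad → L = 1.62·(3.618947 + 12.576844 + 5.179272) = 1.62·21.375063 = 34.627602 m
RLR: c = (6 − d² + 2cos(α−β) + 2d(sin α − sin β))/8 = -13.706613, |c| > 1 → infeasible
LRL: c = (6 − d² + 2cos(α−β) − 2d(sin α − sin β))/8 = -17.771243, |c| > 1 → infeasible
Shortest: LSR with L = 23.996691 m ≈ 23.9967 m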